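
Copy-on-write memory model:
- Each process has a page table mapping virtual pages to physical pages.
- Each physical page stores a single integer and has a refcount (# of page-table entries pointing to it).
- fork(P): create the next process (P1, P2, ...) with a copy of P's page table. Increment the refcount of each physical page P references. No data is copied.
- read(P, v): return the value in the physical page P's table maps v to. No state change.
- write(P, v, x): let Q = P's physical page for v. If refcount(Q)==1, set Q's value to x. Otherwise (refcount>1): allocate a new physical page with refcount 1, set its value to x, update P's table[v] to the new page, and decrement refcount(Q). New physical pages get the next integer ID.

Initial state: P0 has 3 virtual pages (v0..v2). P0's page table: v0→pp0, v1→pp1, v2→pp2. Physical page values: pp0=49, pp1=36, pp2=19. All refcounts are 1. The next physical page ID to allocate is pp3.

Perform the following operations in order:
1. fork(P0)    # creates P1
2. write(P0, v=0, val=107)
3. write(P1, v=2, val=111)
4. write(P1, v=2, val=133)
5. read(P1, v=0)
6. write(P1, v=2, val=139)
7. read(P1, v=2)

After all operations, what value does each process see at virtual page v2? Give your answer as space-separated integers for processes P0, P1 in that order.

Answer: 19 139

Derivation:
Op 1: fork(P0) -> P1. 3 ppages; refcounts: pp0:2 pp1:2 pp2:2
Op 2: write(P0, v0, 107). refcount(pp0)=2>1 -> COPY to pp3. 4 ppages; refcounts: pp0:1 pp1:2 pp2:2 pp3:1
Op 3: write(P1, v2, 111). refcount(pp2)=2>1 -> COPY to pp4. 5 ppages; refcounts: pp0:1 pp1:2 pp2:1 pp3:1 pp4:1
Op 4: write(P1, v2, 133). refcount(pp4)=1 -> write in place. 5 ppages; refcounts: pp0:1 pp1:2 pp2:1 pp3:1 pp4:1
Op 5: read(P1, v0) -> 49. No state change.
Op 6: write(P1, v2, 139). refcount(pp4)=1 -> write in place. 5 ppages; refcounts: pp0:1 pp1:2 pp2:1 pp3:1 pp4:1
Op 7: read(P1, v2) -> 139. No state change.
P0: v2 -> pp2 = 19
P1: v2 -> pp4 = 139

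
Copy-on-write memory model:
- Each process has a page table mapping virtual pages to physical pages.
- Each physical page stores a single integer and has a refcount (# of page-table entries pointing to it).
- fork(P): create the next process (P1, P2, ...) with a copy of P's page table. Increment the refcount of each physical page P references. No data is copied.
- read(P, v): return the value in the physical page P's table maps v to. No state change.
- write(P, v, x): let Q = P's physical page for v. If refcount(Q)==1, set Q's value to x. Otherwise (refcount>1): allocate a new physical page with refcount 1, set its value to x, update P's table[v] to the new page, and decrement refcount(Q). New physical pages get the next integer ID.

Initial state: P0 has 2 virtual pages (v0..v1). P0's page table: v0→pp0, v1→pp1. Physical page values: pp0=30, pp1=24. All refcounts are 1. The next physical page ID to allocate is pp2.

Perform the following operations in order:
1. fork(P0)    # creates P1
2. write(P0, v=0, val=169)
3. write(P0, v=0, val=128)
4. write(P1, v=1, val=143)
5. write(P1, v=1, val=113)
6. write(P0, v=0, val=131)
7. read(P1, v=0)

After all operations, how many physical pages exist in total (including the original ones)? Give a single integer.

Answer: 4

Derivation:
Op 1: fork(P0) -> P1. 2 ppages; refcounts: pp0:2 pp1:2
Op 2: write(P0, v0, 169). refcount(pp0)=2>1 -> COPY to pp2. 3 ppages; refcounts: pp0:1 pp1:2 pp2:1
Op 3: write(P0, v0, 128). refcount(pp2)=1 -> write in place. 3 ppages; refcounts: pp0:1 pp1:2 pp2:1
Op 4: write(P1, v1, 143). refcount(pp1)=2>1 -> COPY to pp3. 4 ppages; refcounts: pp0:1 pp1:1 pp2:1 pp3:1
Op 5: write(P1, v1, 113). refcount(pp3)=1 -> write in place. 4 ppages; refcounts: pp0:1 pp1:1 pp2:1 pp3:1
Op 6: write(P0, v0, 131). refcount(pp2)=1 -> write in place. 4 ppages; refcounts: pp0:1 pp1:1 pp2:1 pp3:1
Op 7: read(P1, v0) -> 30. No state change.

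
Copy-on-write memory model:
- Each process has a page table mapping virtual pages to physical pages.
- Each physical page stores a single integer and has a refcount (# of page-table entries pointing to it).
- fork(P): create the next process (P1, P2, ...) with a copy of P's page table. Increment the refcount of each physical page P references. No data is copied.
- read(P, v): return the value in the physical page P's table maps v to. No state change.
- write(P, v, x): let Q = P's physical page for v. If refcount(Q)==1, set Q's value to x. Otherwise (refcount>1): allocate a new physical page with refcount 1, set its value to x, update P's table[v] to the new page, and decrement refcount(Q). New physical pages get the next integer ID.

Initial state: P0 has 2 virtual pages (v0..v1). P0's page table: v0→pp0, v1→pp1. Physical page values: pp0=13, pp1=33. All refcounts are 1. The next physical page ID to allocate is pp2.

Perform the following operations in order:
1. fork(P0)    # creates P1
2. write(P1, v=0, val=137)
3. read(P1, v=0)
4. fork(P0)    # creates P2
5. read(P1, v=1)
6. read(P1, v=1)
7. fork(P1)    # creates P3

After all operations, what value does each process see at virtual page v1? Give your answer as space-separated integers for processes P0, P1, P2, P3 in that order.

Answer: 33 33 33 33

Derivation:
Op 1: fork(P0) -> P1. 2 ppages; refcounts: pp0:2 pp1:2
Op 2: write(P1, v0, 137). refcount(pp0)=2>1 -> COPY to pp2. 3 ppages; refcounts: pp0:1 pp1:2 pp2:1
Op 3: read(P1, v0) -> 137. No state change.
Op 4: fork(P0) -> P2. 3 ppages; refcounts: pp0:2 pp1:3 pp2:1
Op 5: read(P1, v1) -> 33. No state change.
Op 6: read(P1, v1) -> 33. No state change.
Op 7: fork(P1) -> P3. 3 ppages; refcounts: pp0:2 pp1:4 pp2:2
P0: v1 -> pp1 = 33
P1: v1 -> pp1 = 33
P2: v1 -> pp1 = 33
P3: v1 -> pp1 = 33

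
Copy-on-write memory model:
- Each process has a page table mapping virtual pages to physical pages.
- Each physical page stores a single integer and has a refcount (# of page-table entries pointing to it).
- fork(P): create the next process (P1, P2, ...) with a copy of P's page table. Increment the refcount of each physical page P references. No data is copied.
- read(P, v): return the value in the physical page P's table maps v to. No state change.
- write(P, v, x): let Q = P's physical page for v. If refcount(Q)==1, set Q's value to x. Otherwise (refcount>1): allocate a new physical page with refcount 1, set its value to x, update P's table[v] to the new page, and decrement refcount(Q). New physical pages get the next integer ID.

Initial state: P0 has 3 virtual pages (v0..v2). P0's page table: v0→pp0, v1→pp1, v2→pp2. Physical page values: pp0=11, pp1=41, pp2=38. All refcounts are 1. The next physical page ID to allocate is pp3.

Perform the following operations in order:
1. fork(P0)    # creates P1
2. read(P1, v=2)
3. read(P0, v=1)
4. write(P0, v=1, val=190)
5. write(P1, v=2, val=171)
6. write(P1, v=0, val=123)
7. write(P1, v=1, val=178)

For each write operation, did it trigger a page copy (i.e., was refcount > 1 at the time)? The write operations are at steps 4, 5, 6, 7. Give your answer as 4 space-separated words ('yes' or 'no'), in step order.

Op 1: fork(P0) -> P1. 3 ppages; refcounts: pp0:2 pp1:2 pp2:2
Op 2: read(P1, v2) -> 38. No state change.
Op 3: read(P0, v1) -> 41. No state change.
Op 4: write(P0, v1, 190). refcount(pp1)=2>1 -> COPY to pp3. 4 ppages; refcounts: pp0:2 pp1:1 pp2:2 pp3:1
Op 5: write(P1, v2, 171). refcount(pp2)=2>1 -> COPY to pp4. 5 ppages; refcounts: pp0:2 pp1:1 pp2:1 pp3:1 pp4:1
Op 6: write(P1, v0, 123). refcount(pp0)=2>1 -> COPY to pp5. 6 ppages; refcounts: pp0:1 pp1:1 pp2:1 pp3:1 pp4:1 pp5:1
Op 7: write(P1, v1, 178). refcount(pp1)=1 -> write in place. 6 ppages; refcounts: pp0:1 pp1:1 pp2:1 pp3:1 pp4:1 pp5:1

yes yes yes no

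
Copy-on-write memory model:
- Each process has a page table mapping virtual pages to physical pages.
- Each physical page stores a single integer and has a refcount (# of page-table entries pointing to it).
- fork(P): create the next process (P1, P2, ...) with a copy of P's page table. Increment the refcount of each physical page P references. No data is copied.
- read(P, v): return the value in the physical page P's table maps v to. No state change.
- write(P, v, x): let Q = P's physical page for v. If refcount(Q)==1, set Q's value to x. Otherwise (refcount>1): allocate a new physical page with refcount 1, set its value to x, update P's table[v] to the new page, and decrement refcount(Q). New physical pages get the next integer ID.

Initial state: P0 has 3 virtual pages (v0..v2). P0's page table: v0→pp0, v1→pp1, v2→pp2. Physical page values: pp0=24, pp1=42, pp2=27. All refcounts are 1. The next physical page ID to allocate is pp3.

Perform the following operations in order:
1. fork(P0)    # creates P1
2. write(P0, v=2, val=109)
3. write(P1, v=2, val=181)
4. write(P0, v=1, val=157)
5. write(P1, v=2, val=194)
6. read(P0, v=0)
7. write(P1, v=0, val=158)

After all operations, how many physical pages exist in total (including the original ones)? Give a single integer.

Op 1: fork(P0) -> P1. 3 ppages; refcounts: pp0:2 pp1:2 pp2:2
Op 2: write(P0, v2, 109). refcount(pp2)=2>1 -> COPY to pp3. 4 ppages; refcounts: pp0:2 pp1:2 pp2:1 pp3:1
Op 3: write(P1, v2, 181). refcount(pp2)=1 -> write in place. 4 ppages; refcounts: pp0:2 pp1:2 pp2:1 pp3:1
Op 4: write(P0, v1, 157). refcount(pp1)=2>1 -> COPY to pp4. 5 ppages; refcounts: pp0:2 pp1:1 pp2:1 pp3:1 pp4:1
Op 5: write(P1, v2, 194). refcount(pp2)=1 -> write in place. 5 ppages; refcounts: pp0:2 pp1:1 pp2:1 pp3:1 pp4:1
Op 6: read(P0, v0) -> 24. No state change.
Op 7: write(P1, v0, 158). refcount(pp0)=2>1 -> COPY to pp5. 6 ppages; refcounts: pp0:1 pp1:1 pp2:1 pp3:1 pp4:1 pp5:1

Answer: 6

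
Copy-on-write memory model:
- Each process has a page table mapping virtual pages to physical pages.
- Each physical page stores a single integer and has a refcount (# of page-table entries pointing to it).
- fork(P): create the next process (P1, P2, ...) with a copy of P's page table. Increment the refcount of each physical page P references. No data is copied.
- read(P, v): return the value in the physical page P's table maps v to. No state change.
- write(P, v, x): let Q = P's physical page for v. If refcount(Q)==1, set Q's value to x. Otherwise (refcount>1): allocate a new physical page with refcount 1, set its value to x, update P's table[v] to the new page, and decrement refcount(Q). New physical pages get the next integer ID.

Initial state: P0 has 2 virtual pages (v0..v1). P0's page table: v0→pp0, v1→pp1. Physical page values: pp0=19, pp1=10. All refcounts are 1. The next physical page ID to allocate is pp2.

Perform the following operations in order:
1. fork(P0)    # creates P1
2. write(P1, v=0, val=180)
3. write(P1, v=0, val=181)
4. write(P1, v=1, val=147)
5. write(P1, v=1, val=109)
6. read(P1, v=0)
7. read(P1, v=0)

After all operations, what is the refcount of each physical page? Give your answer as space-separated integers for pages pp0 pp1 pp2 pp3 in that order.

Op 1: fork(P0) -> P1. 2 ppages; refcounts: pp0:2 pp1:2
Op 2: write(P1, v0, 180). refcount(pp0)=2>1 -> COPY to pp2. 3 ppages; refcounts: pp0:1 pp1:2 pp2:1
Op 3: write(P1, v0, 181). refcount(pp2)=1 -> write in place. 3 ppages; refcounts: pp0:1 pp1:2 pp2:1
Op 4: write(P1, v1, 147). refcount(pp1)=2>1 -> COPY to pp3. 4 ppages; refcounts: pp0:1 pp1:1 pp2:1 pp3:1
Op 5: write(P1, v1, 109). refcount(pp3)=1 -> write in place. 4 ppages; refcounts: pp0:1 pp1:1 pp2:1 pp3:1
Op 6: read(P1, v0) -> 181. No state change.
Op 7: read(P1, v0) -> 181. No state change.

Answer: 1 1 1 1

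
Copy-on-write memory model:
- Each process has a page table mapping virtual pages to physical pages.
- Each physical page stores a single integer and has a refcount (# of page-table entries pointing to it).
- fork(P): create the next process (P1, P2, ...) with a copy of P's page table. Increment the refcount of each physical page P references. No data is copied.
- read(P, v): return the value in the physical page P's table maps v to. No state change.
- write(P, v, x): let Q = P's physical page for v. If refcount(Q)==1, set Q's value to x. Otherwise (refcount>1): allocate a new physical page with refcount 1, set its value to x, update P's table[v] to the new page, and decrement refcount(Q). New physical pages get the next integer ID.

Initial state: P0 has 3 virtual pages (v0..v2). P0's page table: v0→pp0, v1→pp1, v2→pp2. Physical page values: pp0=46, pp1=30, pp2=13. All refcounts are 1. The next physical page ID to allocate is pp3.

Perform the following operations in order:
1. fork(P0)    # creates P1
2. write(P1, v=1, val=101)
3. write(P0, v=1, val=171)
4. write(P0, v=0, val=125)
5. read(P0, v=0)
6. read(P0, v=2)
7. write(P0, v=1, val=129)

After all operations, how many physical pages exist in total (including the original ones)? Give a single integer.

Op 1: fork(P0) -> P1. 3 ppages; refcounts: pp0:2 pp1:2 pp2:2
Op 2: write(P1, v1, 101). refcount(pp1)=2>1 -> COPY to pp3. 4 ppages; refcounts: pp0:2 pp1:1 pp2:2 pp3:1
Op 3: write(P0, v1, 171). refcount(pp1)=1 -> write in place. 4 ppages; refcounts: pp0:2 pp1:1 pp2:2 pp3:1
Op 4: write(P0, v0, 125). refcount(pp0)=2>1 -> COPY to pp4. 5 ppages; refcounts: pp0:1 pp1:1 pp2:2 pp3:1 pp4:1
Op 5: read(P0, v0) -> 125. No state change.
Op 6: read(P0, v2) -> 13. No state change.
Op 7: write(P0, v1, 129). refcount(pp1)=1 -> write in place. 5 ppages; refcounts: pp0:1 pp1:1 pp2:2 pp3:1 pp4:1

Answer: 5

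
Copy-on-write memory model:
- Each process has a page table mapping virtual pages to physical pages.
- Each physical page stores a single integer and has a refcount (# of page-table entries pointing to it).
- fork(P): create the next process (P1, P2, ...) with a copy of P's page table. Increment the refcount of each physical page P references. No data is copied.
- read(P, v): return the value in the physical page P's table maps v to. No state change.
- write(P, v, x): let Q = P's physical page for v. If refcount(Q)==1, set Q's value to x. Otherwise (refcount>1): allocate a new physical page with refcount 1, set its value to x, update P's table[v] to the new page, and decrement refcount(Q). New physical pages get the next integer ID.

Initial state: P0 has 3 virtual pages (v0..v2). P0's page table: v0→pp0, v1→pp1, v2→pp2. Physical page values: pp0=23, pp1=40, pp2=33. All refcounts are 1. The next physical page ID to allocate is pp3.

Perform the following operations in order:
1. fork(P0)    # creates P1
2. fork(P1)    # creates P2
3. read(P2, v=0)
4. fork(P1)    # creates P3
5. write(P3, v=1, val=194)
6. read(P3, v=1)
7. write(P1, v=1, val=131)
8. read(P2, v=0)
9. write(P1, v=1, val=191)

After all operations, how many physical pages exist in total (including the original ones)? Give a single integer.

Op 1: fork(P0) -> P1. 3 ppages; refcounts: pp0:2 pp1:2 pp2:2
Op 2: fork(P1) -> P2. 3 ppages; refcounts: pp0:3 pp1:3 pp2:3
Op 3: read(P2, v0) -> 23. No state change.
Op 4: fork(P1) -> P3. 3 ppages; refcounts: pp0:4 pp1:4 pp2:4
Op 5: write(P3, v1, 194). refcount(pp1)=4>1 -> COPY to pp3. 4 ppages; refcounts: pp0:4 pp1:3 pp2:4 pp3:1
Op 6: read(P3, v1) -> 194. No state change.
Op 7: write(P1, v1, 131). refcount(pp1)=3>1 -> COPY to pp4. 5 ppages; refcounts: pp0:4 pp1:2 pp2:4 pp3:1 pp4:1
Op 8: read(P2, v0) -> 23. No state change.
Op 9: write(P1, v1, 191). refcount(pp4)=1 -> write in place. 5 ppages; refcounts: pp0:4 pp1:2 pp2:4 pp3:1 pp4:1

Answer: 5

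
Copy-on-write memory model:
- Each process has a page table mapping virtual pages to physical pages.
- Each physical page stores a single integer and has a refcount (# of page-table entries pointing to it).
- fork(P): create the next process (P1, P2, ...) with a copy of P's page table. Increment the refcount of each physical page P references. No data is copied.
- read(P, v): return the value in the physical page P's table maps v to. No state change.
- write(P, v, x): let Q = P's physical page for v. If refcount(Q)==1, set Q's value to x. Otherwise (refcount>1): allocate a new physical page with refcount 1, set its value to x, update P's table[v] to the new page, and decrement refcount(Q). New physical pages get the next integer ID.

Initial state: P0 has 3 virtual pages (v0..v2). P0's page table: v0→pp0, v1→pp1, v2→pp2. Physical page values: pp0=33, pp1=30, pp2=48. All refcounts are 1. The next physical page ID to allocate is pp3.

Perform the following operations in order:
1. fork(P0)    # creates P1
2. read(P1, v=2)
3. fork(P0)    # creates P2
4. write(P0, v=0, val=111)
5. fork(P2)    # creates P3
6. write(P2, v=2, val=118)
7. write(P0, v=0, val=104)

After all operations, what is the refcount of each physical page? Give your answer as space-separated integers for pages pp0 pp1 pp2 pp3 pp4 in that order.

Op 1: fork(P0) -> P1. 3 ppages; refcounts: pp0:2 pp1:2 pp2:2
Op 2: read(P1, v2) -> 48. No state change.
Op 3: fork(P0) -> P2. 3 ppages; refcounts: pp0:3 pp1:3 pp2:3
Op 4: write(P0, v0, 111). refcount(pp0)=3>1 -> COPY to pp3. 4 ppages; refcounts: pp0:2 pp1:3 pp2:3 pp3:1
Op 5: fork(P2) -> P3. 4 ppages; refcounts: pp0:3 pp1:4 pp2:4 pp3:1
Op 6: write(P2, v2, 118). refcount(pp2)=4>1 -> COPY to pp4. 5 ppages; refcounts: pp0:3 pp1:4 pp2:3 pp3:1 pp4:1
Op 7: write(P0, v0, 104). refcount(pp3)=1 -> write in place. 5 ppages; refcounts: pp0:3 pp1:4 pp2:3 pp3:1 pp4:1

Answer: 3 4 3 1 1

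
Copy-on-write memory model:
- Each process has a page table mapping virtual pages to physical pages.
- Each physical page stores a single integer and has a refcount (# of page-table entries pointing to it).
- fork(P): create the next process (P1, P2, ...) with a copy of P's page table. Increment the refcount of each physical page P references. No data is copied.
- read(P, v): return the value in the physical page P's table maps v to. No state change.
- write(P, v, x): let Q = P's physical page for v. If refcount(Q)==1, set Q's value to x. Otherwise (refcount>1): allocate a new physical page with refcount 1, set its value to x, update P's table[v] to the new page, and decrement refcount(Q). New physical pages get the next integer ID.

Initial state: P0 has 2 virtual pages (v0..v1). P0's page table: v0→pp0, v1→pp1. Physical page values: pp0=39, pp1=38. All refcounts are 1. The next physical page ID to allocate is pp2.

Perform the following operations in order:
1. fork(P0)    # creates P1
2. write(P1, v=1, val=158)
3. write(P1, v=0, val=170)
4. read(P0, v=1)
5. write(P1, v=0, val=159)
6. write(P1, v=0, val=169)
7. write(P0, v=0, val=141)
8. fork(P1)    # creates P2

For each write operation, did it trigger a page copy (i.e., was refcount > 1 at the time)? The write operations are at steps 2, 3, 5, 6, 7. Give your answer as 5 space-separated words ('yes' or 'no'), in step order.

Op 1: fork(P0) -> P1. 2 ppages; refcounts: pp0:2 pp1:2
Op 2: write(P1, v1, 158). refcount(pp1)=2>1 -> COPY to pp2. 3 ppages; refcounts: pp0:2 pp1:1 pp2:1
Op 3: write(P1, v0, 170). refcount(pp0)=2>1 -> COPY to pp3. 4 ppages; refcounts: pp0:1 pp1:1 pp2:1 pp3:1
Op 4: read(P0, v1) -> 38. No state change.
Op 5: write(P1, v0, 159). refcount(pp3)=1 -> write in place. 4 ppages; refcounts: pp0:1 pp1:1 pp2:1 pp3:1
Op 6: write(P1, v0, 169). refcount(pp3)=1 -> write in place. 4 ppages; refcounts: pp0:1 pp1:1 pp2:1 pp3:1
Op 7: write(P0, v0, 141). refcount(pp0)=1 -> write in place. 4 ppages; refcounts: pp0:1 pp1:1 pp2:1 pp3:1
Op 8: fork(P1) -> P2. 4 ppages; refcounts: pp0:1 pp1:1 pp2:2 pp3:2

yes yes no no no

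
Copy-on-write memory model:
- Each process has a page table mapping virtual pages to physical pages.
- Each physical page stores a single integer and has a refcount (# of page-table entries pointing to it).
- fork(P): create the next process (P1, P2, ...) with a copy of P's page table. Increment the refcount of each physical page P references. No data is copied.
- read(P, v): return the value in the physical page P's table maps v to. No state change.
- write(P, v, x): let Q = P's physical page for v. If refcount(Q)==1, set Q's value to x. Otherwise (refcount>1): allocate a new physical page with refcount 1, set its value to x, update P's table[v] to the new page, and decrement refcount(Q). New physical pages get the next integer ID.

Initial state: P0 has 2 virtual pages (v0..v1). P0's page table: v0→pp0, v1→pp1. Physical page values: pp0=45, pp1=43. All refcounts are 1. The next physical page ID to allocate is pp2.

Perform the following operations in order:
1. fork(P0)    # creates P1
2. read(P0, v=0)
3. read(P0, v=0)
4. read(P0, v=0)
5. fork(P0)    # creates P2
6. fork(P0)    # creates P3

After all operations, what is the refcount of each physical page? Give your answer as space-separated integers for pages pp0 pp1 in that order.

Answer: 4 4

Derivation:
Op 1: fork(P0) -> P1. 2 ppages; refcounts: pp0:2 pp1:2
Op 2: read(P0, v0) -> 45. No state change.
Op 3: read(P0, v0) -> 45. No state change.
Op 4: read(P0, v0) -> 45. No state change.
Op 5: fork(P0) -> P2. 2 ppages; refcounts: pp0:3 pp1:3
Op 6: fork(P0) -> P3. 2 ppages; refcounts: pp0:4 pp1:4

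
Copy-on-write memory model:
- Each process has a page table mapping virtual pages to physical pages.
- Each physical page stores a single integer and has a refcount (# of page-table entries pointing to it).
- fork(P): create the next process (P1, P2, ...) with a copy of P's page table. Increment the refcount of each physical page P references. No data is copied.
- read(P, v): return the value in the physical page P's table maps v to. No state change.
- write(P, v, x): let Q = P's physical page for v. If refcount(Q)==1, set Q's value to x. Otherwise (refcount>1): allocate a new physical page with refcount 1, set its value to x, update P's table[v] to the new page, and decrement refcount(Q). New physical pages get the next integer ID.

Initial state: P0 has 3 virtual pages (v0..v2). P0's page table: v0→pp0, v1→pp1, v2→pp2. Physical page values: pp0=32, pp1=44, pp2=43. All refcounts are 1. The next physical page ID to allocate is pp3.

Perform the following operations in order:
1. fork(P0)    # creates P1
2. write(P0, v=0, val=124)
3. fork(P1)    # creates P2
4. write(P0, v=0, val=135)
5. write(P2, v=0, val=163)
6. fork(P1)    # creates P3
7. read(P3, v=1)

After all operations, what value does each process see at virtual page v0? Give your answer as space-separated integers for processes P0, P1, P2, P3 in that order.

Op 1: fork(P0) -> P1. 3 ppages; refcounts: pp0:2 pp1:2 pp2:2
Op 2: write(P0, v0, 124). refcount(pp0)=2>1 -> COPY to pp3. 4 ppages; refcounts: pp0:1 pp1:2 pp2:2 pp3:1
Op 3: fork(P1) -> P2. 4 ppages; refcounts: pp0:2 pp1:3 pp2:3 pp3:1
Op 4: write(P0, v0, 135). refcount(pp3)=1 -> write in place. 4 ppages; refcounts: pp0:2 pp1:3 pp2:3 pp3:1
Op 5: write(P2, v0, 163). refcount(pp0)=2>1 -> COPY to pp4. 5 ppages; refcounts: pp0:1 pp1:3 pp2:3 pp3:1 pp4:1
Op 6: fork(P1) -> P3. 5 ppages; refcounts: pp0:2 pp1:4 pp2:4 pp3:1 pp4:1
Op 7: read(P3, v1) -> 44. No state change.
P0: v0 -> pp3 = 135
P1: v0 -> pp0 = 32
P2: v0 -> pp4 = 163
P3: v0 -> pp0 = 32

Answer: 135 32 163 32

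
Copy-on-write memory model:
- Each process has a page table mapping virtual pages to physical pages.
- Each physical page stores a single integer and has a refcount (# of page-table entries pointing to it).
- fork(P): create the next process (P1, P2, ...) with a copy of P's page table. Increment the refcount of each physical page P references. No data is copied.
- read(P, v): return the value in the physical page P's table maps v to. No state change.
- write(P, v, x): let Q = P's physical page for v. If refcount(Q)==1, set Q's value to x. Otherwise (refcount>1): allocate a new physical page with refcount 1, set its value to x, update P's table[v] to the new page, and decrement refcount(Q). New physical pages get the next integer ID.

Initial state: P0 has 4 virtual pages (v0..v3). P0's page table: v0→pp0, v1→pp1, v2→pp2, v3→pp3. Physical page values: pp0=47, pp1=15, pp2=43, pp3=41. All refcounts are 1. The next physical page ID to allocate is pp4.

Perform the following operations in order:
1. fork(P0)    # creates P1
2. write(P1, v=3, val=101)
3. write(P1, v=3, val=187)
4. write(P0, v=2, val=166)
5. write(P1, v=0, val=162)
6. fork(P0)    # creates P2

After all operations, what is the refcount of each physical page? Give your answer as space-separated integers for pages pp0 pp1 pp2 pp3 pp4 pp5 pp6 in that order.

Op 1: fork(P0) -> P1. 4 ppages; refcounts: pp0:2 pp1:2 pp2:2 pp3:2
Op 2: write(P1, v3, 101). refcount(pp3)=2>1 -> COPY to pp4. 5 ppages; refcounts: pp0:2 pp1:2 pp2:2 pp3:1 pp4:1
Op 3: write(P1, v3, 187). refcount(pp4)=1 -> write in place. 5 ppages; refcounts: pp0:2 pp1:2 pp2:2 pp3:1 pp4:1
Op 4: write(P0, v2, 166). refcount(pp2)=2>1 -> COPY to pp5. 6 ppages; refcounts: pp0:2 pp1:2 pp2:1 pp3:1 pp4:1 pp5:1
Op 5: write(P1, v0, 162). refcount(pp0)=2>1 -> COPY to pp6. 7 ppages; refcounts: pp0:1 pp1:2 pp2:1 pp3:1 pp4:1 pp5:1 pp6:1
Op 6: fork(P0) -> P2. 7 ppages; refcounts: pp0:2 pp1:3 pp2:1 pp3:2 pp4:1 pp5:2 pp6:1

Answer: 2 3 1 2 1 2 1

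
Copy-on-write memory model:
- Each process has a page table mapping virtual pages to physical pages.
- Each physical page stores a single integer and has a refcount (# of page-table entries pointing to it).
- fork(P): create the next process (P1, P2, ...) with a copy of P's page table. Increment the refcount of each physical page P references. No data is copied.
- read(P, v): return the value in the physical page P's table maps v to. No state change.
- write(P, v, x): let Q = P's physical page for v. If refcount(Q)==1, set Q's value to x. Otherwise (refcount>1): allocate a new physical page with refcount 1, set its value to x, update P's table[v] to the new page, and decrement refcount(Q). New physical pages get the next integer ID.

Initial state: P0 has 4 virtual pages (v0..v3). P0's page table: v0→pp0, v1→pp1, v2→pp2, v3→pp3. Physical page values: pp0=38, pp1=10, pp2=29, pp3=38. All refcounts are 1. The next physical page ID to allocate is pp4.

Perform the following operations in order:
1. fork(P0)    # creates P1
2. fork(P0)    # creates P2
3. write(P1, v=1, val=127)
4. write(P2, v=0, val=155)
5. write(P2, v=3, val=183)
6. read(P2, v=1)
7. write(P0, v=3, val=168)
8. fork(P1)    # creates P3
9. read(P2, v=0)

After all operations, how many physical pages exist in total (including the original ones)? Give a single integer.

Answer: 8

Derivation:
Op 1: fork(P0) -> P1. 4 ppages; refcounts: pp0:2 pp1:2 pp2:2 pp3:2
Op 2: fork(P0) -> P2. 4 ppages; refcounts: pp0:3 pp1:3 pp2:3 pp3:3
Op 3: write(P1, v1, 127). refcount(pp1)=3>1 -> COPY to pp4. 5 ppages; refcounts: pp0:3 pp1:2 pp2:3 pp3:3 pp4:1
Op 4: write(P2, v0, 155). refcount(pp0)=3>1 -> COPY to pp5. 6 ppages; refcounts: pp0:2 pp1:2 pp2:3 pp3:3 pp4:1 pp5:1
Op 5: write(P2, v3, 183). refcount(pp3)=3>1 -> COPY to pp6. 7 ppages; refcounts: pp0:2 pp1:2 pp2:3 pp3:2 pp4:1 pp5:1 pp6:1
Op 6: read(P2, v1) -> 10. No state change.
Op 7: write(P0, v3, 168). refcount(pp3)=2>1 -> COPY to pp7. 8 ppages; refcounts: pp0:2 pp1:2 pp2:3 pp3:1 pp4:1 pp5:1 pp6:1 pp7:1
Op 8: fork(P1) -> P3. 8 ppages; refcounts: pp0:3 pp1:2 pp2:4 pp3:2 pp4:2 pp5:1 pp6:1 pp7:1
Op 9: read(P2, v0) -> 155. No state change.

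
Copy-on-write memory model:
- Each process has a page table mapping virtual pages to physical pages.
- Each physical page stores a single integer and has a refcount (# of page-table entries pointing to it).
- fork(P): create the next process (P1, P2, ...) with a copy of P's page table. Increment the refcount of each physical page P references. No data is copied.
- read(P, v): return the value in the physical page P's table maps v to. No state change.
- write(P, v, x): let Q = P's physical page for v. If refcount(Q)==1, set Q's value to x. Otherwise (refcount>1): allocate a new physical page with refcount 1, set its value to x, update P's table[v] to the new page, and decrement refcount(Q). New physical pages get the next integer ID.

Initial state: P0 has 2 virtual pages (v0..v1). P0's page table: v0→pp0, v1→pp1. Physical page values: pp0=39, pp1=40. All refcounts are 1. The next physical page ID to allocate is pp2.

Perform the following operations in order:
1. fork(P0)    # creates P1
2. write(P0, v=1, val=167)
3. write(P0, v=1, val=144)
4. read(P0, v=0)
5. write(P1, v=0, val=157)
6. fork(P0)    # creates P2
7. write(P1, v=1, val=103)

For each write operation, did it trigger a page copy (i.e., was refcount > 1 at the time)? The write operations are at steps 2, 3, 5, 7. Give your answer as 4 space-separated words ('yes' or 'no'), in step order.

Op 1: fork(P0) -> P1. 2 ppages; refcounts: pp0:2 pp1:2
Op 2: write(P0, v1, 167). refcount(pp1)=2>1 -> COPY to pp2. 3 ppages; refcounts: pp0:2 pp1:1 pp2:1
Op 3: write(P0, v1, 144). refcount(pp2)=1 -> write in place. 3 ppages; refcounts: pp0:2 pp1:1 pp2:1
Op 4: read(P0, v0) -> 39. No state change.
Op 5: write(P1, v0, 157). refcount(pp0)=2>1 -> COPY to pp3. 4 ppages; refcounts: pp0:1 pp1:1 pp2:1 pp3:1
Op 6: fork(P0) -> P2. 4 ppages; refcounts: pp0:2 pp1:1 pp2:2 pp3:1
Op 7: write(P1, v1, 103). refcount(pp1)=1 -> write in place. 4 ppages; refcounts: pp0:2 pp1:1 pp2:2 pp3:1

yes no yes no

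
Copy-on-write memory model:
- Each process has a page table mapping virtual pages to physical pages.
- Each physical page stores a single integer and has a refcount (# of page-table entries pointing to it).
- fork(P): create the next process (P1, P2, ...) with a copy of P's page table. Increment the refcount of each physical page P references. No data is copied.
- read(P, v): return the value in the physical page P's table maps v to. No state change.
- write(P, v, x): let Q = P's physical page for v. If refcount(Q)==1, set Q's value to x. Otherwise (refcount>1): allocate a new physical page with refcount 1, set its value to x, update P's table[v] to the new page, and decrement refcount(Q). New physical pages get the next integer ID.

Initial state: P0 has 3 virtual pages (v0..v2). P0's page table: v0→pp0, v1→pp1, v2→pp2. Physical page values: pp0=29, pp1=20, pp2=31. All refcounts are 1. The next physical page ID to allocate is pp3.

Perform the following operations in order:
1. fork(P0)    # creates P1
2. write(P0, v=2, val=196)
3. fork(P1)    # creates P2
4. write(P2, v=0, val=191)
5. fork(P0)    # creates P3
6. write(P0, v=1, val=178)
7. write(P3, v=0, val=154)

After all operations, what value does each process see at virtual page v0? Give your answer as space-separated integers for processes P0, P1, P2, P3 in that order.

Answer: 29 29 191 154

Derivation:
Op 1: fork(P0) -> P1. 3 ppages; refcounts: pp0:2 pp1:2 pp2:2
Op 2: write(P0, v2, 196). refcount(pp2)=2>1 -> COPY to pp3. 4 ppages; refcounts: pp0:2 pp1:2 pp2:1 pp3:1
Op 3: fork(P1) -> P2. 4 ppages; refcounts: pp0:3 pp1:3 pp2:2 pp3:1
Op 4: write(P2, v0, 191). refcount(pp0)=3>1 -> COPY to pp4. 5 ppages; refcounts: pp0:2 pp1:3 pp2:2 pp3:1 pp4:1
Op 5: fork(P0) -> P3. 5 ppages; refcounts: pp0:3 pp1:4 pp2:2 pp3:2 pp4:1
Op 6: write(P0, v1, 178). refcount(pp1)=4>1 -> COPY to pp5. 6 ppages; refcounts: pp0:3 pp1:3 pp2:2 pp3:2 pp4:1 pp5:1
Op 7: write(P3, v0, 154). refcount(pp0)=3>1 -> COPY to pp6. 7 ppages; refcounts: pp0:2 pp1:3 pp2:2 pp3:2 pp4:1 pp5:1 pp6:1
P0: v0 -> pp0 = 29
P1: v0 -> pp0 = 29
P2: v0 -> pp4 = 191
P3: v0 -> pp6 = 154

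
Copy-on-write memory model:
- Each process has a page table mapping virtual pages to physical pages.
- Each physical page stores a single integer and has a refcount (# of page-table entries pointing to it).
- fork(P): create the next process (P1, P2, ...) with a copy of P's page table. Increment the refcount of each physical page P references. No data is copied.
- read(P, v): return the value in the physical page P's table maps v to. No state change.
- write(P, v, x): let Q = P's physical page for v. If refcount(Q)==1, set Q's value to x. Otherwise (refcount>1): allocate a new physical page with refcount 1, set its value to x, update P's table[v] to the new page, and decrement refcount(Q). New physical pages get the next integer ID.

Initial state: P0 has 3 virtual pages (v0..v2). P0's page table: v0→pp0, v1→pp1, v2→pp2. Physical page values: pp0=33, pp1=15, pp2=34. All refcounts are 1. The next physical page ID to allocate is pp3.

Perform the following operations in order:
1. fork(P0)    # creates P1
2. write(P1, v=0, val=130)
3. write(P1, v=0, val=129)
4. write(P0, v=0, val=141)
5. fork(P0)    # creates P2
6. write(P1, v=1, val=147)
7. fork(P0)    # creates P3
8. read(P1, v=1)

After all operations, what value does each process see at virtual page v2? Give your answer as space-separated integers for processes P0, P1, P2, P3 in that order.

Op 1: fork(P0) -> P1. 3 ppages; refcounts: pp0:2 pp1:2 pp2:2
Op 2: write(P1, v0, 130). refcount(pp0)=2>1 -> COPY to pp3. 4 ppages; refcounts: pp0:1 pp1:2 pp2:2 pp3:1
Op 3: write(P1, v0, 129). refcount(pp3)=1 -> write in place. 4 ppages; refcounts: pp0:1 pp1:2 pp2:2 pp3:1
Op 4: write(P0, v0, 141). refcount(pp0)=1 -> write in place. 4 ppages; refcounts: pp0:1 pp1:2 pp2:2 pp3:1
Op 5: fork(P0) -> P2. 4 ppages; refcounts: pp0:2 pp1:3 pp2:3 pp3:1
Op 6: write(P1, v1, 147). refcount(pp1)=3>1 -> COPY to pp4. 5 ppages; refcounts: pp0:2 pp1:2 pp2:3 pp3:1 pp4:1
Op 7: fork(P0) -> P3. 5 ppages; refcounts: pp0:3 pp1:3 pp2:4 pp3:1 pp4:1
Op 8: read(P1, v1) -> 147. No state change.
P0: v2 -> pp2 = 34
P1: v2 -> pp2 = 34
P2: v2 -> pp2 = 34
P3: v2 -> pp2 = 34

Answer: 34 34 34 34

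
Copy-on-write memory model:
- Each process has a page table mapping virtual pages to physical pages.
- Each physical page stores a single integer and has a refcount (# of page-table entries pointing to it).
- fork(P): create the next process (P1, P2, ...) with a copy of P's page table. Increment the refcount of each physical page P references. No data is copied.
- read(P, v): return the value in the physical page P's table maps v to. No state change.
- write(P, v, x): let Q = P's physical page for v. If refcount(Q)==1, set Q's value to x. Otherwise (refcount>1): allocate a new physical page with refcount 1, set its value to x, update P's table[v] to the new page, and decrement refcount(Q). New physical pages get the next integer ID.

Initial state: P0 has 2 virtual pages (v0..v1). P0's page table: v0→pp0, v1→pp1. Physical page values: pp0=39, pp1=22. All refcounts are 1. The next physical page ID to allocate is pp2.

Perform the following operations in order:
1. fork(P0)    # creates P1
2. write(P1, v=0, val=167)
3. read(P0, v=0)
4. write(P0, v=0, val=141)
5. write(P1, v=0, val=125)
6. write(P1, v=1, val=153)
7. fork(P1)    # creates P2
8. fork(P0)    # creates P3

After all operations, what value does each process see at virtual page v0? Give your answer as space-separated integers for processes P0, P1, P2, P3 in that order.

Op 1: fork(P0) -> P1. 2 ppages; refcounts: pp0:2 pp1:2
Op 2: write(P1, v0, 167). refcount(pp0)=2>1 -> COPY to pp2. 3 ppages; refcounts: pp0:1 pp1:2 pp2:1
Op 3: read(P0, v0) -> 39. No state change.
Op 4: write(P0, v0, 141). refcount(pp0)=1 -> write in place. 3 ppages; refcounts: pp0:1 pp1:2 pp2:1
Op 5: write(P1, v0, 125). refcount(pp2)=1 -> write in place. 3 ppages; refcounts: pp0:1 pp1:2 pp2:1
Op 6: write(P1, v1, 153). refcount(pp1)=2>1 -> COPY to pp3. 4 ppages; refcounts: pp0:1 pp1:1 pp2:1 pp3:1
Op 7: fork(P1) -> P2. 4 ppages; refcounts: pp0:1 pp1:1 pp2:2 pp3:2
Op 8: fork(P0) -> P3. 4 ppages; refcounts: pp0:2 pp1:2 pp2:2 pp3:2
P0: v0 -> pp0 = 141
P1: v0 -> pp2 = 125
P2: v0 -> pp2 = 125
P3: v0 -> pp0 = 141

Answer: 141 125 125 141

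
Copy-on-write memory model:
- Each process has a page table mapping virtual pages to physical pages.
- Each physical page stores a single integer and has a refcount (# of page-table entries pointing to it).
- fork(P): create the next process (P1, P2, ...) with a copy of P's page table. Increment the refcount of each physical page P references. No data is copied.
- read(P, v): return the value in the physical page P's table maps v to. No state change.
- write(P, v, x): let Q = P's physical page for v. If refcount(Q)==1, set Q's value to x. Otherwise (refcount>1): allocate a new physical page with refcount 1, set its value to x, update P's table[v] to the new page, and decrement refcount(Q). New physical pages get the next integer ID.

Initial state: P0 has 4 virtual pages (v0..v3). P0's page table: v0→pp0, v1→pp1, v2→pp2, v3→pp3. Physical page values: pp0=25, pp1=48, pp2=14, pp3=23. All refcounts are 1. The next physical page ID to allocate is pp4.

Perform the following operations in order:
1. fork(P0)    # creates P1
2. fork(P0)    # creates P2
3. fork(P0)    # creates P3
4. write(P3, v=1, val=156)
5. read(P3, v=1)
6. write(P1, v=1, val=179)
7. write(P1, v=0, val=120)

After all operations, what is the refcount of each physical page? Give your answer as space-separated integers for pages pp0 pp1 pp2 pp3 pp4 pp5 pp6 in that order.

Answer: 3 2 4 4 1 1 1

Derivation:
Op 1: fork(P0) -> P1. 4 ppages; refcounts: pp0:2 pp1:2 pp2:2 pp3:2
Op 2: fork(P0) -> P2. 4 ppages; refcounts: pp0:3 pp1:3 pp2:3 pp3:3
Op 3: fork(P0) -> P3. 4 ppages; refcounts: pp0:4 pp1:4 pp2:4 pp3:4
Op 4: write(P3, v1, 156). refcount(pp1)=4>1 -> COPY to pp4. 5 ppages; refcounts: pp0:4 pp1:3 pp2:4 pp3:4 pp4:1
Op 5: read(P3, v1) -> 156. No state change.
Op 6: write(P1, v1, 179). refcount(pp1)=3>1 -> COPY to pp5. 6 ppages; refcounts: pp0:4 pp1:2 pp2:4 pp3:4 pp4:1 pp5:1
Op 7: write(P1, v0, 120). refcount(pp0)=4>1 -> COPY to pp6. 7 ppages; refcounts: pp0:3 pp1:2 pp2:4 pp3:4 pp4:1 pp5:1 pp6:1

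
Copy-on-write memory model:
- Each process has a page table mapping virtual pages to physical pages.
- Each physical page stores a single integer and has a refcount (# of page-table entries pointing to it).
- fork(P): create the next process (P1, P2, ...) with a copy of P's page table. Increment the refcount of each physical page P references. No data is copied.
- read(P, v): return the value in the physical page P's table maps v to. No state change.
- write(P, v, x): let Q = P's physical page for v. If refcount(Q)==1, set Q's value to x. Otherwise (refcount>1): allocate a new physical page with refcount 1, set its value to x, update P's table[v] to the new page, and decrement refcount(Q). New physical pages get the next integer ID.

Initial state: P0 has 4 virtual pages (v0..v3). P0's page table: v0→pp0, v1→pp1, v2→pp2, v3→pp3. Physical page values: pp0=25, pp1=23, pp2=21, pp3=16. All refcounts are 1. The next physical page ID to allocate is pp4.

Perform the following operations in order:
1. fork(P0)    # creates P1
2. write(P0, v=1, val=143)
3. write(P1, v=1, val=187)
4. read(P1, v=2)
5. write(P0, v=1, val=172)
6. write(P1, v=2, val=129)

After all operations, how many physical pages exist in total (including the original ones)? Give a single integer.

Op 1: fork(P0) -> P1. 4 ppages; refcounts: pp0:2 pp1:2 pp2:2 pp3:2
Op 2: write(P0, v1, 143). refcount(pp1)=2>1 -> COPY to pp4. 5 ppages; refcounts: pp0:2 pp1:1 pp2:2 pp3:2 pp4:1
Op 3: write(P1, v1, 187). refcount(pp1)=1 -> write in place. 5 ppages; refcounts: pp0:2 pp1:1 pp2:2 pp3:2 pp4:1
Op 4: read(P1, v2) -> 21. No state change.
Op 5: write(P0, v1, 172). refcount(pp4)=1 -> write in place. 5 ppages; refcounts: pp0:2 pp1:1 pp2:2 pp3:2 pp4:1
Op 6: write(P1, v2, 129). refcount(pp2)=2>1 -> COPY to pp5. 6 ppages; refcounts: pp0:2 pp1:1 pp2:1 pp3:2 pp4:1 pp5:1

Answer: 6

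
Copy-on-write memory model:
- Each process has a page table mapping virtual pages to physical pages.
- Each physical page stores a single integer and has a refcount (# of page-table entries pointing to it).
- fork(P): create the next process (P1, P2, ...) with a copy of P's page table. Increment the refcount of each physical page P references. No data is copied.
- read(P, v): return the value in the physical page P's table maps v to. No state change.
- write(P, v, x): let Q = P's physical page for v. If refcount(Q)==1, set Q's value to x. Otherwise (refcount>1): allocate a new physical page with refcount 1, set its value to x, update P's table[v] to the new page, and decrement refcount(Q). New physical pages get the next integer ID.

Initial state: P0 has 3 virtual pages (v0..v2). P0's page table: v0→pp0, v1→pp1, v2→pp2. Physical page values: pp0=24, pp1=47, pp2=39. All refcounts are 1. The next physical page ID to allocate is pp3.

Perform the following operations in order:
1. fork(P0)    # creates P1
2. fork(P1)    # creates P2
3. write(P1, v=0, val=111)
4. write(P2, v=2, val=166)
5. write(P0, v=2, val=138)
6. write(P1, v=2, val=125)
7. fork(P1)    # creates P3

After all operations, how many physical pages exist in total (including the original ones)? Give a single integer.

Op 1: fork(P0) -> P1. 3 ppages; refcounts: pp0:2 pp1:2 pp2:2
Op 2: fork(P1) -> P2. 3 ppages; refcounts: pp0:3 pp1:3 pp2:3
Op 3: write(P1, v0, 111). refcount(pp0)=3>1 -> COPY to pp3. 4 ppages; refcounts: pp0:2 pp1:3 pp2:3 pp3:1
Op 4: write(P2, v2, 166). refcount(pp2)=3>1 -> COPY to pp4. 5 ppages; refcounts: pp0:2 pp1:3 pp2:2 pp3:1 pp4:1
Op 5: write(P0, v2, 138). refcount(pp2)=2>1 -> COPY to pp5. 6 ppages; refcounts: pp0:2 pp1:3 pp2:1 pp3:1 pp4:1 pp5:1
Op 6: write(P1, v2, 125). refcount(pp2)=1 -> write in place. 6 ppages; refcounts: pp0:2 pp1:3 pp2:1 pp3:1 pp4:1 pp5:1
Op 7: fork(P1) -> P3. 6 ppages; refcounts: pp0:2 pp1:4 pp2:2 pp3:2 pp4:1 pp5:1

Answer: 6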